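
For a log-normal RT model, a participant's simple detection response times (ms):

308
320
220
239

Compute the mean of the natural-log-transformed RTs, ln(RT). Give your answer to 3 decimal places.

5.592

ln(RT): 5.7301, 5.7683, 5.3936, 5.4765
Σ ln(RT) = 22.3685
Mean = 22.3685/4 = 5.59213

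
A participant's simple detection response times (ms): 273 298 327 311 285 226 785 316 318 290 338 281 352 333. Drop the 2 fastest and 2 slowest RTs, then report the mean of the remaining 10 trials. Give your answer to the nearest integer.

Sorted: 226, 273, 281, 285, 290, 298, 311, 316, 318, 327, 333, 338, 352, 785
Drop lowest 2 (226, 273) and highest 2 (352, 785)
Remaining (n=10): Σ = 3097, mean = 3097/10 = 309.700

310 ms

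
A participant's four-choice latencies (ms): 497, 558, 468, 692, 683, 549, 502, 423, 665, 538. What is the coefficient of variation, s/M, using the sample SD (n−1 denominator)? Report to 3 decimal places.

n = 10, Σ = 5575, M = 557.5000
Σ(x−M)² = 78690.500; s = √(78690.500/9) = 93.5061
CV = 93.5061 / 557.5000 = 0.16772

0.168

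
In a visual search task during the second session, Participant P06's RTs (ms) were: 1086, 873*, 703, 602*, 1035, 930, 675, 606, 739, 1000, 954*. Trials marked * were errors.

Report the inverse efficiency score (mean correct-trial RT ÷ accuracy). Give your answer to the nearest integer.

Correct trials (n=8): 1086, 703, 1035, 930, 675, 606, 739, 1000
Mean correct RT = 6774/8 = 846.7500 ms
Proportion correct = 8/11
IES = 846.7500 / (8/11) = 1164.281 ms

1164 ms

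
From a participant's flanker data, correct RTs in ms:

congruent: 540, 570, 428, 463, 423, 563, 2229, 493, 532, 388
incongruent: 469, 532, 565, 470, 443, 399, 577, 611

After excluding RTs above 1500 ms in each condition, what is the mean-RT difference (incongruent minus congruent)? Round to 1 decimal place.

congruent: exclude 2229
M(congruent) = 4400/9 = 488.889
M(incongruent) = 4066/8 = 508.250
Difference = 508.250 − 488.889 = 19.361 ms

19.4 ms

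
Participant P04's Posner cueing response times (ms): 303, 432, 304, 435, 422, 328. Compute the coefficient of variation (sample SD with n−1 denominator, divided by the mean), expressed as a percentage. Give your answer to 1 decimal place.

17.6%

n = 6, Σ = 2224, M = 370.6667
Σ(x−M)² = 21379.333; s = √(21379.333/5) = 65.3901
CV = 65.3901 / 370.6667 = 0.17641 = 17.641%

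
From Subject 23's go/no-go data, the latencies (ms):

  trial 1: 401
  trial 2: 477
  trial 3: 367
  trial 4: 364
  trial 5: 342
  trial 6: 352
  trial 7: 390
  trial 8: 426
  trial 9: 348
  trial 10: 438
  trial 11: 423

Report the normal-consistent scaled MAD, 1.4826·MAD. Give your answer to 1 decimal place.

53.4 ms

Sorted: 342, 348, 352, 364, 367, 390, 401, 423, 426, 438, 477 → median = 390
|x − 390| sorted: 0, 11, 23, 26, 33, 36, 38, 42, 48, 48, 87 → MAD = 36
Robust SD ≈ 1.4826 × 36 = 53.374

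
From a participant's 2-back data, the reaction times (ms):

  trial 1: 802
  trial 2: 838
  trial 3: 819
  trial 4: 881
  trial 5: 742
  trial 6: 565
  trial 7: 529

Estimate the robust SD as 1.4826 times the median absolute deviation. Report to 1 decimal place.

Sorted: 529, 565, 742, 802, 819, 838, 881 → median = 802
|x − 802| sorted: 0, 17, 36, 60, 79, 237, 273 → MAD = 60
Robust SD ≈ 1.4826 × 60 = 88.956

89.0 ms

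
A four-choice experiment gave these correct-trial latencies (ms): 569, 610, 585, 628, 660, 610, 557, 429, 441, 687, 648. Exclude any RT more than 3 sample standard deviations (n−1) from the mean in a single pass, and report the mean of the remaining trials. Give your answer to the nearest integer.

n = 11, ΣRT = 6424, M = 584.000
Σ(x−M)² = 69198.00; s = √(69198.00/10) = 83.185
Cutoffs: 584.000 ± 3·83.185 → [334.4, 833.6]
No RTs fall outside the cutoffs; all 11 retained. Mean = 6424/11 = 584.000

584 ms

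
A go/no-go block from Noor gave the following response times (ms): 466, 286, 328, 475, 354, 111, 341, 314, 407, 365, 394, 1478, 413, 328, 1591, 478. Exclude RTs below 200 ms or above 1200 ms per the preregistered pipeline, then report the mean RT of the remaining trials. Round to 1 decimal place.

Excluded: 111, 1478, 1591
Retained (n=13): Σ = 4949
Mean = 4949/13 = 380.6923

380.7 ms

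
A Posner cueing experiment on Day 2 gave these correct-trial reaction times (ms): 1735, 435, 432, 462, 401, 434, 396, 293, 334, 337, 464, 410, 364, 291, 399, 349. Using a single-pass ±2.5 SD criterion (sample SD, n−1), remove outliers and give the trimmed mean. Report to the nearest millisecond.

n = 16, ΣRT = 7536, M = 471.000
Σ(x−M)² = 1748584.00; s = √(1748584.00/15) = 341.427
Cutoffs: 471.000 ± 2.5·341.427 → [-382.6, 1324.6]
Outside: 1735 → excluded.
Retained (n=15): Σ = 5801, mean = 5801/15 = 386.733

387 ms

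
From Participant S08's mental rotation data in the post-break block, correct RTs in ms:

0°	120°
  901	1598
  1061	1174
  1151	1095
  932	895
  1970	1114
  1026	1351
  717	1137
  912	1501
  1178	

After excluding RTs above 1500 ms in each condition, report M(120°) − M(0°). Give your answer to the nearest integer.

143 ms

0°: exclude 1970
120°: exclude 1598, 1501
M(0°) = 7878/8 = 984.750
M(120°) = 6766/6 = 1127.667
Difference = 1127.667 − 984.750 = 142.917 ms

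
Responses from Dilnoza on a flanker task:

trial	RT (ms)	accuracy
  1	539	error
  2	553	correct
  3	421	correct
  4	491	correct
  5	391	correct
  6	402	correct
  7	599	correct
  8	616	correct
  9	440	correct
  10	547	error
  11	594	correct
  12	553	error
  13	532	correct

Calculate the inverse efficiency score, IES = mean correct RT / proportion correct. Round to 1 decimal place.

Correct trials (n=10): 553, 421, 491, 391, 402, 599, 616, 440, 594, 532
Mean correct RT = 5039/10 = 503.9000 ms
Proportion correct = 10/13
IES = 503.9000 / (10/13) = 655.070 ms

655.1 ms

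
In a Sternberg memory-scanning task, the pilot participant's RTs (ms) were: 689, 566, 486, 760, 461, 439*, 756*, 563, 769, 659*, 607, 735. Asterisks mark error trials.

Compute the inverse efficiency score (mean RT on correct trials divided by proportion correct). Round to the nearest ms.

Correct trials (n=9): 689, 566, 486, 760, 461, 563, 769, 607, 735
Mean correct RT = 5636/9 = 626.2222 ms
Proportion correct = 9/12
IES = 626.2222 / (9/12) = 834.963 ms

835 ms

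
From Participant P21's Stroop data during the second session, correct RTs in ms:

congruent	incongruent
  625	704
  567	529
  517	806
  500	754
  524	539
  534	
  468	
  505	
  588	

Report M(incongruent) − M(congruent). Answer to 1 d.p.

130.0 ms

M(congruent) = 4828/9 = 536.444
M(incongruent) = 3332/5 = 666.400
Difference = 666.400 − 536.444 = 129.956 ms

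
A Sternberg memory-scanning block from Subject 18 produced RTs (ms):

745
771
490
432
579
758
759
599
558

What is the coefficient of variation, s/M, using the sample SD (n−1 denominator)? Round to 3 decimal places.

n = 9, Σ = 5691, M = 632.3333
Σ(x−M)² = 133632.000; s = √(133632.000/8) = 129.2440
CV = 129.2440 / 632.3333 = 0.20439

0.204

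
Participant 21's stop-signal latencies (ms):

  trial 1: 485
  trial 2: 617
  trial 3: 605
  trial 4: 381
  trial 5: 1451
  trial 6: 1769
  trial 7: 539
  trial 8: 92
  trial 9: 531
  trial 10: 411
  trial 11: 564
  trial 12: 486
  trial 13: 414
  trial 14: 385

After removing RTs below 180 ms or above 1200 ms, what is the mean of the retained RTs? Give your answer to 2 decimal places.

Excluded: 92, 1451, 1769
Retained (n=11): Σ = 5418
Mean = 5418/11 = 492.5455

492.55 ms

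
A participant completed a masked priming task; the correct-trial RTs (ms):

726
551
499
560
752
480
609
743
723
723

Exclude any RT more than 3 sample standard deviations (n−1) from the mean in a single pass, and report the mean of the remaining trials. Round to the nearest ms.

n = 10, ΣRT = 6366, M = 636.600
Σ(x−M)² = 104974.40; s = √(104974.40/9) = 107.999
Cutoffs: 636.600 ± 3·107.999 → [312.6, 960.6]
No RTs fall outside the cutoffs; all 10 retained. Mean = 6366/10 = 636.600

637 ms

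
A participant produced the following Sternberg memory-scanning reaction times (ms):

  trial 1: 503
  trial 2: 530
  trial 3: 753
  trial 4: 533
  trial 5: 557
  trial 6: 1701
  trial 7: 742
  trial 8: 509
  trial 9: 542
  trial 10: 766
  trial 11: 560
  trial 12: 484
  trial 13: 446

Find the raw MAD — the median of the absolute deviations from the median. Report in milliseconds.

Sorted: 446, 484, 503, 509, 530, 533, 542, 557, 560, 742, 753, 766, 1701 → median = 542
|x − 542|: 39, 12, 211, 9, 15, 1159, 200, 33, 0, 224, 18, 58, 96
Sorted deviations: 0, 9, 12, 15, 18, 33, 39, 58, 96, 200, 211, 224, 1159 → MAD = 39

39 ms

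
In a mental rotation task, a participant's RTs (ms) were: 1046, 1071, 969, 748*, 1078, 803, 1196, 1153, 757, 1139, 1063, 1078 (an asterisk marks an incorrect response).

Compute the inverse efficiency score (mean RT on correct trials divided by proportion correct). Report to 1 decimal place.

1125.9 ms

Correct trials (n=11): 1046, 1071, 969, 1078, 803, 1196, 1153, 757, 1139, 1063, 1078
Mean correct RT = 11353/11 = 1032.0909 ms
Proportion correct = 11/12
IES = 1032.0909 / (11/12) = 1125.917 ms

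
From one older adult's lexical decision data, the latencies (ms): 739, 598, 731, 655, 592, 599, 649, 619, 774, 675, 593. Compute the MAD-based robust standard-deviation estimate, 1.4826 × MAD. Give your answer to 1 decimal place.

75.6 ms

Sorted: 592, 593, 598, 599, 619, 649, 655, 675, 731, 739, 774 → median = 649
|x − 649| sorted: 0, 6, 26, 30, 50, 51, 56, 57, 82, 90, 125 → MAD = 51
Robust SD ≈ 1.4826 × 51 = 75.613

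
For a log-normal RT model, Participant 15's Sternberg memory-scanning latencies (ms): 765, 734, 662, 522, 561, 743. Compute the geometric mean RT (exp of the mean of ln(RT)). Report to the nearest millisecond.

658 ms

ln(RT): 6.6399, 6.5985, 6.4953, 6.2577, 6.3297, 6.6107
Mean ln(RT) = 38.9317/6 = 6.48862
Geometric mean = exp(6.48862) = 657.62 ms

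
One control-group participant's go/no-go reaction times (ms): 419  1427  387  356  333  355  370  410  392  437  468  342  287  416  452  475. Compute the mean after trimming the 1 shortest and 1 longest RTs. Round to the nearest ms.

401 ms

Sorted: 287, 333, 342, 355, 356, 370, 387, 392, 410, 416, 419, 437, 452, 468, 475, 1427
Drop lowest 1 (287) and highest 1 (1427)
Remaining (n=14): Σ = 5612, mean = 5612/14 = 400.857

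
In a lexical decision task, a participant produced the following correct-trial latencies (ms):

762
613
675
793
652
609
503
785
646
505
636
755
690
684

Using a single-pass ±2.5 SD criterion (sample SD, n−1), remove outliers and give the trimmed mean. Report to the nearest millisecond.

665 ms

n = 14, ΣRT = 9308, M = 664.857
Σ(x−M)² = 108433.71; s = √(108433.71/13) = 91.329
Cutoffs: 664.857 ± 2.5·91.329 → [436.5, 893.2]
No RTs fall outside the cutoffs; all 14 retained. Mean = 9308/14 = 664.857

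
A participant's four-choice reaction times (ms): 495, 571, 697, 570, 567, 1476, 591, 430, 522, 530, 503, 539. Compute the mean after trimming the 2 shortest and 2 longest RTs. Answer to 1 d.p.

549.1 ms

Sorted: 430, 495, 503, 522, 530, 539, 567, 570, 571, 591, 697, 1476
Drop lowest 2 (430, 495) and highest 2 (697, 1476)
Remaining (n=8): Σ = 4393, mean = 4393/8 = 549.125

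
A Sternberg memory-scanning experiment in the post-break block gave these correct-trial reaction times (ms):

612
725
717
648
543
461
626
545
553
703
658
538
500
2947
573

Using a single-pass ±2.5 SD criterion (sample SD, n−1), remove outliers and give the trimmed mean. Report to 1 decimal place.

n = 15, ΣRT = 11349, M = 756.600
Σ(x−M)² = 5229343.60; s = √(5229343.60/14) = 611.167
Cutoffs: 756.600 ± 2.5·611.167 → [-771.3, 2284.5]
Outside: 2947 → excluded.
Retained (n=14): Σ = 8402, mean = 8402/14 = 600.143

600.1 ms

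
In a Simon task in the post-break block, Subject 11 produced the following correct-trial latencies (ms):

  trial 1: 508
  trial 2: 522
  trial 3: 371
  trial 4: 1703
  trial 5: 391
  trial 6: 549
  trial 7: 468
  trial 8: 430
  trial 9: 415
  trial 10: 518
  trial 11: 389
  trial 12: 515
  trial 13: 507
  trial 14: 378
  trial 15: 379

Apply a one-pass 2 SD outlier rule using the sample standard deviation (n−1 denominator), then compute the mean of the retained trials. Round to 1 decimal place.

n = 15, ΣRT = 8043, M = 536.200
Σ(x−M)² = 1514616.40; s = √(1514616.40/14) = 328.918
Cutoffs: 536.200 ± 2·328.918 → [-121.6, 1194.0]
Outside: 1703 → excluded.
Retained (n=14): Σ = 6340, mean = 6340/14 = 452.857

452.9 ms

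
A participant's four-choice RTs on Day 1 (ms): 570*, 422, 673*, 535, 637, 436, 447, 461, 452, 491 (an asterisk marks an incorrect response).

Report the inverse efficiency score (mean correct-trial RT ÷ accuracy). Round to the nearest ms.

606 ms

Correct trials (n=8): 422, 535, 637, 436, 447, 461, 452, 491
Mean correct RT = 3881/8 = 485.1250 ms
Proportion correct = 8/10
IES = 485.1250 / (8/10) = 606.406 ms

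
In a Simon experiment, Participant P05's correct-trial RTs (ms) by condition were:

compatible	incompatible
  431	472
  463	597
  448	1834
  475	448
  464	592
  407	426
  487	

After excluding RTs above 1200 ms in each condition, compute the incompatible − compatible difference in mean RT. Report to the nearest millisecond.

53 ms

incompatible: exclude 1834
M(compatible) = 3175/7 = 453.571
M(incompatible) = 2535/5 = 507.000
Difference = 507.000 − 453.571 = 53.429 ms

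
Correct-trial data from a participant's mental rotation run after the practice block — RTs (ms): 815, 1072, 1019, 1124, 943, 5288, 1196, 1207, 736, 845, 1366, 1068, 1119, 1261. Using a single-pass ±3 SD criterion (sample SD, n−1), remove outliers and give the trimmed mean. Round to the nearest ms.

n = 14, ΣRT = 19059, M = 1361.357
Σ(x−M)² = 17013081.21; s = √(17013081.21/13) = 1143.984
Cutoffs: 1361.357 ± 3·1143.984 → [-2070.6, 4793.3]
Outside: 5288 → excluded.
Retained (n=13): Σ = 13771, mean = 13771/13 = 1059.308

1059 ms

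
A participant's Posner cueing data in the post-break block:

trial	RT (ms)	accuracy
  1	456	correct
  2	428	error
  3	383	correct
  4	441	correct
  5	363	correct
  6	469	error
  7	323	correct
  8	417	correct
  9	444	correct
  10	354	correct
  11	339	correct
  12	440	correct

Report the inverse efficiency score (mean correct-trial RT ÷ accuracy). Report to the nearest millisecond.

475 ms

Correct trials (n=10): 456, 383, 441, 363, 323, 417, 444, 354, 339, 440
Mean correct RT = 3960/10 = 396.0000 ms
Proportion correct = 10/12
IES = 396.0000 / (10/12) = 475.200 ms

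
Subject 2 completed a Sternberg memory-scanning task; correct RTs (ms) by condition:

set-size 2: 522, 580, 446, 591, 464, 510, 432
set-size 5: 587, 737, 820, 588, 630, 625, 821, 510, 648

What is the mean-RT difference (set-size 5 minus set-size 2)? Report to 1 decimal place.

156.5 ms

M(set-size 2) = 3545/7 = 506.429
M(set-size 5) = 5966/9 = 662.889
Difference = 662.889 − 506.429 = 156.460 ms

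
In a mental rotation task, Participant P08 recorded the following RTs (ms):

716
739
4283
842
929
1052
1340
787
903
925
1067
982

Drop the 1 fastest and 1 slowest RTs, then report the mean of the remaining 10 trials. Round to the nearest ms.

Sorted: 716, 739, 787, 842, 903, 925, 929, 982, 1052, 1067, 1340, 4283
Drop lowest 1 (716) and highest 1 (4283)
Remaining (n=10): Σ = 9566, mean = 9566/10 = 956.600

957 ms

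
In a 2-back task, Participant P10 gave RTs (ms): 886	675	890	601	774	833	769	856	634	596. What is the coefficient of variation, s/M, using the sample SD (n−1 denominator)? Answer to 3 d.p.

0.155

n = 10, Σ = 7514, M = 751.4000
Σ(x−M)² = 122136.400; s = √(122136.400/9) = 116.4934
CV = 116.4934 / 751.4000 = 0.15504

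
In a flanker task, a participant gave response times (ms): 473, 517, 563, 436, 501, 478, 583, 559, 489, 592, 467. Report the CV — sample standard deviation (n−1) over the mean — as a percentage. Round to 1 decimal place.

10.2%

n = 11, Σ = 5658, M = 514.3636
Σ(x−M)² = 27342.545; s = √(27342.545/10) = 52.2901
CV = 52.2901 / 514.3636 = 0.10166 = 10.166%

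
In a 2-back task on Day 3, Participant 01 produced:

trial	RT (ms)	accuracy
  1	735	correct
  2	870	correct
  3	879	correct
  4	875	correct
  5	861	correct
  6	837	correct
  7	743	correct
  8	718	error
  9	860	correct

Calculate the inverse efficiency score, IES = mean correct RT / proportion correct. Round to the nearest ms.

Correct trials (n=8): 735, 870, 879, 875, 861, 837, 743, 860
Mean correct RT = 6660/8 = 832.5000 ms
Proportion correct = 8/9
IES = 832.5000 / (8/9) = 936.562 ms

937 ms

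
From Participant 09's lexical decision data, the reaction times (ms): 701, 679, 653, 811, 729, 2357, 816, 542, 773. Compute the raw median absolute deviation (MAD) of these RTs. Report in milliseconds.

Sorted: 542, 653, 679, 701, 729, 773, 811, 816, 2357 → median = 729
|x − 729|: 28, 50, 76, 82, 0, 1628, 87, 187, 44
Sorted deviations: 0, 28, 44, 50, 76, 82, 87, 187, 1628 → MAD = 76

76 ms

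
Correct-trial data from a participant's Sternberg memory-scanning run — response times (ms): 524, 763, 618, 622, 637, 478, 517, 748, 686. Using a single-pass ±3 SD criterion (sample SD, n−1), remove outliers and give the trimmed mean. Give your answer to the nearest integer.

n = 9, ΣRT = 5593, M = 621.444
Σ(x−M)² = 81456.22; s = √(81456.22/8) = 100.906
Cutoffs: 621.444 ± 3·100.906 → [318.7, 924.2]
No RTs fall outside the cutoffs; all 9 retained. Mean = 5593/9 = 621.444

621 ms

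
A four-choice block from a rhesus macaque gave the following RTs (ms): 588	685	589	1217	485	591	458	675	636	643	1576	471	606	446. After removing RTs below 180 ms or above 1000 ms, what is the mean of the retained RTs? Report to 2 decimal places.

Excluded: 1217, 1576
Retained (n=12): Σ = 6873
Mean = 6873/12 = 572.7500

572.75 ms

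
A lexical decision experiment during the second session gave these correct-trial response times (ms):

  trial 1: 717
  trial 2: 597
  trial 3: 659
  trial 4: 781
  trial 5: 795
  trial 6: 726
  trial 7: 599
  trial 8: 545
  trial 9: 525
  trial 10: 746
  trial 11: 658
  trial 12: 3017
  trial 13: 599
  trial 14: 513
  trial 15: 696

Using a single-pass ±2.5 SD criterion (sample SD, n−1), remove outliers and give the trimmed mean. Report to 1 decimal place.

654.0 ms

n = 15, ΣRT = 12173, M = 811.533
Σ(x−M)² = 5324651.73; s = √(5324651.73/14) = 616.711
Cutoffs: 811.533 ± 2.5·616.711 → [-730.2, 2353.3]
Outside: 3017 → excluded.
Retained (n=14): Σ = 9156, mean = 9156/14 = 654.000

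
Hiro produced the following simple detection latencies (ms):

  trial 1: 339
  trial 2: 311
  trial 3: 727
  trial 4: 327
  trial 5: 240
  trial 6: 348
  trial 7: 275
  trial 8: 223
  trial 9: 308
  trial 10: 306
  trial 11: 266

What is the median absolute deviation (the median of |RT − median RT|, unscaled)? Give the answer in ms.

Sorted: 223, 240, 266, 275, 306, 308, 311, 327, 339, 348, 727 → median = 308
|x − 308|: 31, 3, 419, 19, 68, 40, 33, 85, 0, 2, 42
Sorted deviations: 0, 2, 3, 19, 31, 33, 40, 42, 68, 85, 419 → MAD = 33

33 ms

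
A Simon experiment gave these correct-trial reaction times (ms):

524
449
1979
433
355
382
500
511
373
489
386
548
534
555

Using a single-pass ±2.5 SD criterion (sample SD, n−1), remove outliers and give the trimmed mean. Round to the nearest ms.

n = 14, ΣRT = 8018, M = 572.714
Σ(x−M)² = 2191884.86; s = √(2191884.86/13) = 410.617
Cutoffs: 572.714 ± 2.5·410.617 → [-453.8, 1599.3]
Outside: 1979 → excluded.
Retained (n=13): Σ = 6039, mean = 6039/13 = 464.538

465 ms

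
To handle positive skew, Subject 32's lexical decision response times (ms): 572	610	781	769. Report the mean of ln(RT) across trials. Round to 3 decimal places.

6.517

ln(RT): 6.3491, 6.4135, 6.6606, 6.6451
Σ ln(RT) = 26.0683
Mean = 26.0683/4 = 6.51707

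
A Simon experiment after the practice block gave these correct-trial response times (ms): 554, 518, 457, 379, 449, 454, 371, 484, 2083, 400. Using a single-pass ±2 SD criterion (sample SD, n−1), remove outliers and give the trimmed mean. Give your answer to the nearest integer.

452 ms

n = 10, ΣRT = 6149, M = 614.900
Σ(x−M)² = 2425212.90; s = √(2425212.90/9) = 519.103
Cutoffs: 614.900 ± 2·519.103 → [-423.3, 1653.1]
Outside: 2083 → excluded.
Retained (n=9): Σ = 4066, mean = 4066/9 = 451.778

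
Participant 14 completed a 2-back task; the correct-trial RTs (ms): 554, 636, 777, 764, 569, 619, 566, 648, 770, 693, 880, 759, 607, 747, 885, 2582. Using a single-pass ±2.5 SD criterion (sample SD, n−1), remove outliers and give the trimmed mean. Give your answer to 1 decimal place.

n = 16, ΣRT = 13056, M = 816.000
Σ(x−M)² = 3492360.00; s = √(3492360.00/15) = 482.518
Cutoffs: 816.000 ± 2.5·482.518 → [-390.3, 2022.3]
Outside: 2582 → excluded.
Retained (n=15): Σ = 10474, mean = 10474/15 = 698.267

698.3 ms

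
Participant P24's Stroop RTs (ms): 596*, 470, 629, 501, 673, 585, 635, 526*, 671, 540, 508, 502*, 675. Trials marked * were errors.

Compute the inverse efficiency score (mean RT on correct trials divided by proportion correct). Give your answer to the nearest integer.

765 ms

Correct trials (n=10): 470, 629, 501, 673, 585, 635, 671, 540, 508, 675
Mean correct RT = 5887/10 = 588.7000 ms
Proportion correct = 10/13
IES = 588.7000 / (10/13) = 765.310 ms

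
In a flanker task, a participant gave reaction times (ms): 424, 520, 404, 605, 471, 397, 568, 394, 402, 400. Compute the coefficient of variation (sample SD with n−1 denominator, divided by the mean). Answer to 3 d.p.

0.172

n = 10, Σ = 4585, M = 458.5000
Σ(x−M)² = 56108.500; s = √(56108.500/9) = 78.9574
CV = 78.9574 / 458.5000 = 0.17221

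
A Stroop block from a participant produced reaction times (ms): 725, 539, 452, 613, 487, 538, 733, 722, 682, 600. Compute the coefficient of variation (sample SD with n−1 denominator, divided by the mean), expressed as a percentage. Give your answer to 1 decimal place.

n = 10, Σ = 6091, M = 609.1000
Σ(x−M)² = 96500.900; s = √(96500.900/9) = 103.5486
CV = 103.5486 / 609.1000 = 0.17000 = 17.000%

17.0%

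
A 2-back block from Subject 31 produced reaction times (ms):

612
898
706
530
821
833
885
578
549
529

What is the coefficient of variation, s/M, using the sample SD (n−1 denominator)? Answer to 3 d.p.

n = 10, Σ = 6941, M = 694.1000
Σ(x−M)² = 209016.900; s = √(209016.900/9) = 152.3946
CV = 152.3946 / 694.1000 = 0.21956

0.220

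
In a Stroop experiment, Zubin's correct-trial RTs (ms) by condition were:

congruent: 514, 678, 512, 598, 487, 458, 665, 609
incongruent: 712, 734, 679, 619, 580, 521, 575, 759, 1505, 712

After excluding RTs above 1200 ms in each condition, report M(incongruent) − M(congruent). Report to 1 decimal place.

incongruent: exclude 1505
M(congruent) = 4521/8 = 565.125
M(incongruent) = 5891/9 = 654.556
Difference = 654.556 − 565.125 = 89.431 ms

89.4 ms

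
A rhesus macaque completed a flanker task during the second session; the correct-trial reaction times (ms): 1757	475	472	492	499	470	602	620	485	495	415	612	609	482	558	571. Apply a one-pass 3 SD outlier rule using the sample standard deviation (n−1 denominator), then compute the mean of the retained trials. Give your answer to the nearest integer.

n = 16, ΣRT = 9614, M = 600.875
Σ(x−M)² = 1485043.75; s = √(1485043.75/15) = 314.647
Cutoffs: 600.875 ± 3·314.647 → [-343.1, 1544.8]
Outside: 1757 → excluded.
Retained (n=15): Σ = 7857, mean = 7857/15 = 523.800

524 ms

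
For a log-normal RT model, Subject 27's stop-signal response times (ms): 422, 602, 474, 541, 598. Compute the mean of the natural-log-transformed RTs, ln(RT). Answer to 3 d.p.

ln(RT): 6.0450, 6.4003, 6.1612, 6.2934, 6.3936
Σ ln(RT) = 31.2935
Mean = 31.2935/5 = 6.25870

6.259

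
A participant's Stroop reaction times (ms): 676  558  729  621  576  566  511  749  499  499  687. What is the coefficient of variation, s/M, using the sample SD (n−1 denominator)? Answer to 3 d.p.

0.151

n = 11, Σ = 6671, M = 606.4545
Σ(x−M)² = 83988.727; s = √(83988.727/10) = 91.6454
CV = 91.6454 / 606.4545 = 0.15112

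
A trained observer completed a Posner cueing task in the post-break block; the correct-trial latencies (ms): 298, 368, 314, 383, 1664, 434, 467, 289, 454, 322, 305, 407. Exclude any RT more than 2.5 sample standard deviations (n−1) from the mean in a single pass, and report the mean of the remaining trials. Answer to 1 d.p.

367.4 ms

n = 12, ΣRT = 5705, M = 475.417
Σ(x−M)² = 1584596.92; s = √(1584596.92/11) = 379.545
Cutoffs: 475.417 ± 2.5·379.545 → [-473.4, 1424.3]
Outside: 1664 → excluded.
Retained (n=11): Σ = 4041, mean = 4041/11 = 367.364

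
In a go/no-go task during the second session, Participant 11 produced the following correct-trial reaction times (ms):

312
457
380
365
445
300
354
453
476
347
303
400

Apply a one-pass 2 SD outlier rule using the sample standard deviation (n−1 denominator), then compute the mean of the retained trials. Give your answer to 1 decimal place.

382.7 ms

n = 12, ΣRT = 4592, M = 382.667
Σ(x−M)² = 43956.67; s = √(43956.67/11) = 63.214
Cutoffs: 382.667 ± 2·63.214 → [256.2, 509.1]
No RTs fall outside the cutoffs; all 12 retained. Mean = 4592/12 = 382.667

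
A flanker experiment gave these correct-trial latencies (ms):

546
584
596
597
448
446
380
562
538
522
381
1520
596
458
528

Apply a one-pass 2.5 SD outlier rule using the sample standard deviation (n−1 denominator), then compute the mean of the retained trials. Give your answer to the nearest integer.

n = 15, ΣRT = 8702, M = 580.133
Σ(x−M)² = 1023593.73; s = √(1023593.73/14) = 270.396
Cutoffs: 580.133 ± 2.5·270.396 → [-95.9, 1256.1]
Outside: 1520 → excluded.
Retained (n=14): Σ = 7182, mean = 7182/14 = 513.000

513 ms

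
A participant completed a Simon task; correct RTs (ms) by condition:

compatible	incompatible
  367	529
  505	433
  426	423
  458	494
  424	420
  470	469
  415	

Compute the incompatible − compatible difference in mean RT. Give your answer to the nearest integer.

23 ms

M(compatible) = 3065/7 = 437.857
M(incompatible) = 2768/6 = 461.333
Difference = 461.333 − 437.857 = 23.476 ms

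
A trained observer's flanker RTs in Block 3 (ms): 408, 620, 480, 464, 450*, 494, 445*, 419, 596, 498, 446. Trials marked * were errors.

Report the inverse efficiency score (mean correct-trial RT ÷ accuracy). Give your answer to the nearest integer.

Correct trials (n=9): 408, 620, 480, 464, 494, 419, 596, 498, 446
Mean correct RT = 4425/9 = 491.6667 ms
Proportion correct = 9/11
IES = 491.6667 / (9/11) = 600.926 ms

601 ms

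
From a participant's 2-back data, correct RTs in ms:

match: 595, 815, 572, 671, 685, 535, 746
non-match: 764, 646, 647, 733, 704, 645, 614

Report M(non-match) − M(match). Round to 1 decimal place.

M(match) = 4619/7 = 659.857
M(non-match) = 4753/7 = 679.000
Difference = 679.000 − 659.857 = 19.143 ms

19.1 ms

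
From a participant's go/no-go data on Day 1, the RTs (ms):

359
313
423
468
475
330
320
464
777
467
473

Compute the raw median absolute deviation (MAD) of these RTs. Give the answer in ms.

41 ms

Sorted: 313, 320, 330, 359, 423, 464, 467, 468, 473, 475, 777 → median = 464
|x − 464|: 105, 151, 41, 4, 11, 134, 144, 0, 313, 3, 9
Sorted deviations: 0, 3, 4, 9, 11, 41, 105, 134, 144, 151, 313 → MAD = 41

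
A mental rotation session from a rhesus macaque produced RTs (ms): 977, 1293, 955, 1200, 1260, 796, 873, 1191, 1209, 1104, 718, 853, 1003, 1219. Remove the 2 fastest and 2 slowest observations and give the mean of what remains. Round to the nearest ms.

Sorted: 718, 796, 853, 873, 955, 977, 1003, 1104, 1191, 1200, 1209, 1219, 1260, 1293
Drop lowest 2 (718, 796) and highest 2 (1260, 1293)
Remaining (n=10): Σ = 10584, mean = 10584/10 = 1058.400

1058 ms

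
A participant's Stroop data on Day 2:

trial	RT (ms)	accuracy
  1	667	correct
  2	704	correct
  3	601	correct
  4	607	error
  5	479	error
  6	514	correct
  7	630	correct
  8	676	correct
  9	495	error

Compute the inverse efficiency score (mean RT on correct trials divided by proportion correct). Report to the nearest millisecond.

948 ms

Correct trials (n=6): 667, 704, 601, 514, 630, 676
Mean correct RT = 3792/6 = 632.0000 ms
Proportion correct = 6/9
IES = 632.0000 / (6/9) = 948.000 ms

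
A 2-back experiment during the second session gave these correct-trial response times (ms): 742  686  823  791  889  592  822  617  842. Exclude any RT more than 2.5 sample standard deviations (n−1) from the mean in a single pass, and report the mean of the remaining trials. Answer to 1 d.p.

756.0 ms

n = 9, ΣRT = 6804, M = 756.000
Σ(x−M)² = 86468.00; s = √(86468.00/8) = 103.964
Cutoffs: 756.000 ± 2.5·103.964 → [496.1, 1015.9]
No RTs fall outside the cutoffs; all 9 retained. Mean = 6804/9 = 756.000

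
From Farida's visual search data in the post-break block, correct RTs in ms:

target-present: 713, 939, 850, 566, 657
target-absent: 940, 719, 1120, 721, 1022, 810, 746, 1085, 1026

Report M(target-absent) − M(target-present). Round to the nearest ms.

165 ms

M(target-present) = 3725/5 = 745.000
M(target-absent) = 8189/9 = 909.889
Difference = 909.889 − 745.000 = 164.889 ms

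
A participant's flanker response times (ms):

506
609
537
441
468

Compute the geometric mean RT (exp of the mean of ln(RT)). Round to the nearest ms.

ln(RT): 6.2265, 6.4118, 6.2860, 6.0890, 6.1485
Mean ln(RT) = 31.1619/5 = 6.23237
Geometric mean = exp(6.23237) = 508.96 ms

509 ms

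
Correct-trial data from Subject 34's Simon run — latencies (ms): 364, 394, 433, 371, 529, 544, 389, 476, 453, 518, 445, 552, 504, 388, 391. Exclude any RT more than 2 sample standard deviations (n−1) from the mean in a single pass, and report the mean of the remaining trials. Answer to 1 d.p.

n = 15, ΣRT = 6751, M = 450.067
Σ(x−M)² = 61838.93; s = √(61838.93/14) = 66.461
Cutoffs: 450.067 ± 2·66.461 → [317.1, 583.0]
No RTs fall outside the cutoffs; all 15 retained. Mean = 6751/15 = 450.067

450.1 ms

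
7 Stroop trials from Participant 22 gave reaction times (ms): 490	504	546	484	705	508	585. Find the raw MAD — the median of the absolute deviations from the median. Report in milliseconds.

Sorted: 484, 490, 504, 508, 546, 585, 705 → median = 508
|x − 508|: 18, 4, 38, 24, 197, 0, 77
Sorted deviations: 0, 4, 18, 24, 38, 77, 197 → MAD = 24

24 ms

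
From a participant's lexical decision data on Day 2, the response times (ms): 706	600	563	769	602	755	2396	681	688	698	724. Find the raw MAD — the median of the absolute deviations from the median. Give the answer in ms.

57 ms

Sorted: 563, 600, 602, 681, 688, 698, 706, 724, 755, 769, 2396 → median = 698
|x − 698|: 8, 98, 135, 71, 96, 57, 1698, 17, 10, 0, 26
Sorted deviations: 0, 8, 10, 17, 26, 57, 71, 96, 98, 135, 1698 → MAD = 57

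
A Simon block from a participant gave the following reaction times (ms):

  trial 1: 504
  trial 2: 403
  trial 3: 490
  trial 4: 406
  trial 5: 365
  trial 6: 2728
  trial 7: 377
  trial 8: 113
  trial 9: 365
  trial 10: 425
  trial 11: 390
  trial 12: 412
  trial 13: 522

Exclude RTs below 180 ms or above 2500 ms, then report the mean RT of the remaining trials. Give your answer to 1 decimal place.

423.5 ms

Excluded: 113, 2728
Retained (n=11): Σ = 4659
Mean = 4659/11 = 423.5455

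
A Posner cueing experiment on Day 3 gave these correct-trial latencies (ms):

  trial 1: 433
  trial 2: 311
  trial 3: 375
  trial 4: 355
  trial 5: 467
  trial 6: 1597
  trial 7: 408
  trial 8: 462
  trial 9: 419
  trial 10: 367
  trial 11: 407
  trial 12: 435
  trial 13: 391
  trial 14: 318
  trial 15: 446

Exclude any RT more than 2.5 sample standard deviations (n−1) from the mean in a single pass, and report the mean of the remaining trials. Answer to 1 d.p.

399.6 ms

n = 15, ΣRT = 7191, M = 479.400
Σ(x−M)² = 1369945.60; s = √(1369945.60/14) = 312.815
Cutoffs: 479.400 ± 2.5·312.815 → [-302.6, 1261.4]
Outside: 1597 → excluded.
Retained (n=14): Σ = 5594, mean = 5594/14 = 399.571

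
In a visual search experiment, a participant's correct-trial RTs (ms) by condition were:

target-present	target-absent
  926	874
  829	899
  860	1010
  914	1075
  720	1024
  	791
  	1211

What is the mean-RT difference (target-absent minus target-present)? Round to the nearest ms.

134 ms

M(target-present) = 4249/5 = 849.800
M(target-absent) = 6884/7 = 983.429
Difference = 983.429 − 849.800 = 133.629 ms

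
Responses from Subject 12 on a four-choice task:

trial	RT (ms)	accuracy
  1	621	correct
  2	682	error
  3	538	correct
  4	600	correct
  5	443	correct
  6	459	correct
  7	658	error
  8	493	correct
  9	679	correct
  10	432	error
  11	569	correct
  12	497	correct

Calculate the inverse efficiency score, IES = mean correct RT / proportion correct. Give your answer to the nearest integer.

Correct trials (n=9): 621, 538, 600, 443, 459, 493, 679, 569, 497
Mean correct RT = 4899/9 = 544.3333 ms
Proportion correct = 9/12
IES = 544.3333 / (9/12) = 725.778 ms

726 ms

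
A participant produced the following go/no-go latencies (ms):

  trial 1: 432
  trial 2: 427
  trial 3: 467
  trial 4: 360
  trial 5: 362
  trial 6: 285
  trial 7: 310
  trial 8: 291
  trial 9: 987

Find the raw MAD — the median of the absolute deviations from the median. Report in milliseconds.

70 ms

Sorted: 285, 291, 310, 360, 362, 427, 432, 467, 987 → median = 362
|x − 362|: 70, 65, 105, 2, 0, 77, 52, 71, 625
Sorted deviations: 0, 2, 52, 65, 70, 71, 77, 105, 625 → MAD = 70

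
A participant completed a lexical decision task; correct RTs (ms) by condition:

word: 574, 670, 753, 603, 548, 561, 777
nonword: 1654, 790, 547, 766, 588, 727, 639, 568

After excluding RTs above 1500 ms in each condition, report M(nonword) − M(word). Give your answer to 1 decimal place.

19.9 ms

nonword: exclude 1654
M(word) = 4486/7 = 640.857
M(nonword) = 4625/7 = 660.714
Difference = 660.714 − 640.857 = 19.857 ms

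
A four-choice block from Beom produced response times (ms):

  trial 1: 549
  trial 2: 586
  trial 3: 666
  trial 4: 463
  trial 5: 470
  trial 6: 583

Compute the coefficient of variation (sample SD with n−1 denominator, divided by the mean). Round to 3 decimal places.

0.140

n = 6, Σ = 3317, M = 552.8333
Σ(x−M)² = 29762.833; s = √(29762.833/5) = 77.1529
CV = 77.1529 / 552.8333 = 0.13956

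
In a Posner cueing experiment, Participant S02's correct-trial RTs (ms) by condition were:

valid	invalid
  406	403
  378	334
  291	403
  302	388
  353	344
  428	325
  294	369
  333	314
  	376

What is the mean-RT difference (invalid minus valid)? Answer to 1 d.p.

M(valid) = 2785/8 = 348.125
M(invalid) = 3256/9 = 361.778
Difference = 361.778 − 348.125 = 13.653 ms

13.7 ms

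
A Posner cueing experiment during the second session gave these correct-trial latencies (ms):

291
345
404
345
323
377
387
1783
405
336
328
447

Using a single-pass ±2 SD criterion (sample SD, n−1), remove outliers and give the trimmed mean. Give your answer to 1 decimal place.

n = 12, ΣRT = 5771, M = 480.917
Σ(x−M)² = 1870206.92; s = √(1870206.92/11) = 412.333
Cutoffs: 480.917 ± 2·412.333 → [-343.8, 1305.6]
Outside: 1783 → excluded.
Retained (n=11): Σ = 3988, mean = 3988/11 = 362.545

362.5 ms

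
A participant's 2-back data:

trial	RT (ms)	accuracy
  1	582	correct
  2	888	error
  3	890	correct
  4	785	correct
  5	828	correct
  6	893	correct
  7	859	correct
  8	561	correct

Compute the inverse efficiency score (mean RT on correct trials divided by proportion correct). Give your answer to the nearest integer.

881 ms

Correct trials (n=7): 582, 890, 785, 828, 893, 859, 561
Mean correct RT = 5398/7 = 771.1429 ms
Proportion correct = 7/8
IES = 771.1429 / (7/8) = 881.306 ms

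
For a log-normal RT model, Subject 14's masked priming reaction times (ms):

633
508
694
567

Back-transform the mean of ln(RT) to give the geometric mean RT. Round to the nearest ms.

ln(RT): 6.4505, 6.2305, 6.5425, 6.3404
Mean ln(RT) = 25.5638/4 = 6.39095
Geometric mean = exp(6.39095) = 596.42 ms

596 ms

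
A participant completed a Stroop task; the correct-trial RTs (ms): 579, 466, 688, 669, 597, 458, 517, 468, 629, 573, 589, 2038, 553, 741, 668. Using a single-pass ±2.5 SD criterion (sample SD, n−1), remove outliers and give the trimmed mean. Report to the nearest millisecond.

n = 15, ΣRT = 10233, M = 682.200
Σ(x−M)² = 2070284.40; s = √(2070284.40/14) = 384.548
Cutoffs: 682.200 ± 2.5·384.548 → [-279.2, 1643.6]
Outside: 2038 → excluded.
Retained (n=14): Σ = 8195, mean = 8195/14 = 585.357

585 ms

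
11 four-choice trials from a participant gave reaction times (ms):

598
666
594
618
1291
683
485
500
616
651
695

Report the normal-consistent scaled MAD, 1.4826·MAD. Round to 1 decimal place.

71.2 ms

Sorted: 485, 500, 594, 598, 616, 618, 651, 666, 683, 695, 1291 → median = 618
|x − 618| sorted: 0, 2, 20, 24, 33, 48, 65, 77, 118, 133, 673 → MAD = 48
Robust SD ≈ 1.4826 × 48 = 71.165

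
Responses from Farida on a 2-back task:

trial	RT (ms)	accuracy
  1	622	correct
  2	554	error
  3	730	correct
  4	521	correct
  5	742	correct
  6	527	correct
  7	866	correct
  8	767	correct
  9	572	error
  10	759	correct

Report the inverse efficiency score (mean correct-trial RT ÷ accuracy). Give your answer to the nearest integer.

865 ms

Correct trials (n=8): 622, 730, 521, 742, 527, 866, 767, 759
Mean correct RT = 5534/8 = 691.7500 ms
Proportion correct = 8/10
IES = 691.7500 / (8/10) = 864.688 ms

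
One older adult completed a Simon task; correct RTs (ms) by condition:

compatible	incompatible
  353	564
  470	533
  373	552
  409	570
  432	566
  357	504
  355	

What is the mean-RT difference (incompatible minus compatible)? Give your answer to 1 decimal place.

M(compatible) = 2749/7 = 392.714
M(incompatible) = 3289/6 = 548.167
Difference = 548.167 − 392.714 = 155.452 ms

155.5 ms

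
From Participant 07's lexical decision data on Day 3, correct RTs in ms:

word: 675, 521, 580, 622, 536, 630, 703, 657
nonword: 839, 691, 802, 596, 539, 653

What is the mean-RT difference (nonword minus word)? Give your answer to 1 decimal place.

71.2 ms

M(word) = 4924/8 = 615.500
M(nonword) = 4120/6 = 686.667
Difference = 686.667 − 615.500 = 71.167 ms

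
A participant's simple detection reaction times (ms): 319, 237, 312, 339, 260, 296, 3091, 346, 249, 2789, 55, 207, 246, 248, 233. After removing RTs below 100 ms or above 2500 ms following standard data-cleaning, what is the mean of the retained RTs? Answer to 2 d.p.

274.33 ms

Excluded: 55, 2789, 3091
Retained (n=12): Σ = 3292
Mean = 3292/12 = 274.3333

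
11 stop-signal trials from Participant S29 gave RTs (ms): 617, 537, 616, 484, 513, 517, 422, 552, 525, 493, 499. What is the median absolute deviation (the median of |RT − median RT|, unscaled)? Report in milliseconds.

Sorted: 422, 484, 493, 499, 513, 517, 525, 537, 552, 616, 617 → median = 517
|x − 517|: 100, 20, 99, 33, 4, 0, 95, 35, 8, 24, 18
Sorted deviations: 0, 4, 8, 18, 20, 24, 33, 35, 95, 99, 100 → MAD = 24

24 ms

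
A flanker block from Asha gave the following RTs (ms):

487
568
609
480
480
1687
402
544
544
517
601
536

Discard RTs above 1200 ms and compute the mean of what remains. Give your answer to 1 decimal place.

Excluded: 1687
Retained (n=11): Σ = 5768
Mean = 5768/11 = 524.3636

524.4 ms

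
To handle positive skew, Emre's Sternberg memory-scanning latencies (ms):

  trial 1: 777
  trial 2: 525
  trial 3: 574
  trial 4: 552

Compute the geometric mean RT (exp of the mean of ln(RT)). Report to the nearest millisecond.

ln(RT): 6.6554, 6.2634, 6.3526, 6.3135
Mean ln(RT) = 25.5850/4 = 6.39625
Geometric mean = exp(6.39625) = 599.59 ms

600 ms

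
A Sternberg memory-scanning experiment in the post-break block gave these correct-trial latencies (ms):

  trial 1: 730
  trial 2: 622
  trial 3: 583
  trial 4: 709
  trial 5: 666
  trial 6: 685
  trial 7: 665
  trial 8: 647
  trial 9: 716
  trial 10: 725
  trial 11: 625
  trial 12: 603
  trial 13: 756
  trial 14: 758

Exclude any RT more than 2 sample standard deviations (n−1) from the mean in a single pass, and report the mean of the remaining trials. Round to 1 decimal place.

677.9 ms

n = 14, ΣRT = 9490, M = 677.857
Σ(x−M)² = 41719.71; s = √(41719.71/13) = 56.650
Cutoffs: 677.857 ± 2·56.650 → [564.6, 791.2]
No RTs fall outside the cutoffs; all 14 retained. Mean = 9490/14 = 677.857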